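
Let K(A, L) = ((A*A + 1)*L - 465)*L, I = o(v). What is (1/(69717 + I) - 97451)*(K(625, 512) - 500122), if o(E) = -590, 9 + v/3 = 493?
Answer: -689813909299931897992/69127 ≈ -9.9789e+15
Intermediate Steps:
v = 1452 (v = -27 + 3*493 = -27 + 1479 = 1452)
I = -590
K(A, L) = L*(-465 + L*(1 + A²)) (K(A, L) = ((A² + 1)*L - 465)*L = ((1 + A²)*L - 465)*L = (L*(1 + A²) - 465)*L = (-465 + L*(1 + A²))*L = L*(-465 + L*(1 + A²)))
(1/(69717 + I) - 97451)*(K(625, 512) - 500122) = (1/(69717 - 590) - 97451)*(512*(-465 + 512 + 512*625²) - 500122) = (1/69127 - 97451)*(512*(-465 + 512 + 512*390625) - 500122) = (1/69127 - 97451)*(512*(-465 + 512 + 200000000) - 500122) = -6736495276*(512*200000047 - 500122)/69127 = -6736495276*(102400024064 - 500122)/69127 = -6736495276/69127*102399523942 = -689813909299931897992/69127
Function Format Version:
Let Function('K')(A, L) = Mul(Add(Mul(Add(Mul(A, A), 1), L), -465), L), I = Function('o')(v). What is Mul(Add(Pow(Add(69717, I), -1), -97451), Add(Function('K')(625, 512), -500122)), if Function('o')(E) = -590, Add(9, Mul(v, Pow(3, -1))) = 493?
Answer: Rational(-689813909299931897992, 69127) ≈ -9.9789e+15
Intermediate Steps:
v = 1452 (v = Add(-27, Mul(3, 493)) = Add(-27, 1479) = 1452)
I = -590
Function('K')(A, L) = Mul(L, Add(-465, Mul(L, Add(1, Pow(A, 2))))) (Function('K')(A, L) = Mul(Add(Mul(Add(Pow(A, 2), 1), L), -465), L) = Mul(Add(Mul(Add(1, Pow(A, 2)), L), -465), L) = Mul(Add(Mul(L, Add(1, Pow(A, 2))), -465), L) = Mul(Add(-465, Mul(L, Add(1, Pow(A, 2)))), L) = Mul(L, Add(-465, Mul(L, Add(1, Pow(A, 2))))))
Mul(Add(Pow(Add(69717, I), -1), -97451), Add(Function('K')(625, 512), -500122)) = Mul(Add(Pow(Add(69717, -590), -1), -97451), Add(Mul(512, Add(-465, 512, Mul(512, Pow(625, 2)))), -500122)) = Mul(Add(Pow(69127, -1), -97451), Add(Mul(512, Add(-465, 512, Mul(512, 390625))), -500122)) = Mul(Add(Rational(1, 69127), -97451), Add(Mul(512, Add(-465, 512, 200000000)), -500122)) = Mul(Rational(-6736495276, 69127), Add(Mul(512, 200000047), -500122)) = Mul(Rational(-6736495276, 69127), Add(102400024064, -500122)) = Mul(Rational(-6736495276, 69127), 102399523942) = Rational(-689813909299931897992, 69127)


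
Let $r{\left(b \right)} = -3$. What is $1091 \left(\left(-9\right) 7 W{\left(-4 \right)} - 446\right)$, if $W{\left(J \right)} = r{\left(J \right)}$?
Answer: $-280387$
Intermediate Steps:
$W{\left(J \right)} = -3$
$1091 \left(\left(-9\right) 7 W{\left(-4 \right)} - 446\right) = 1091 \left(\left(-9\right) 7 \left(-3\right) - 446\right) = 1091 \left(\left(-63\right) \left(-3\right) - 446\right) = 1091 \left(189 - 446\right) = 1091 \left(-257\right) = -280387$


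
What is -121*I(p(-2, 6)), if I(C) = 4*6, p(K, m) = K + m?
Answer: -2904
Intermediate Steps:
I(C) = 24
-121*I(p(-2, 6)) = -121*24 = -2904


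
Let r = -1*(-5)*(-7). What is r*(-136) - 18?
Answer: 4742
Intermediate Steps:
r = -35 (r = 5*(-7) = -35)
r*(-136) - 18 = -35*(-136) - 18 = 4760 - 18 = 4742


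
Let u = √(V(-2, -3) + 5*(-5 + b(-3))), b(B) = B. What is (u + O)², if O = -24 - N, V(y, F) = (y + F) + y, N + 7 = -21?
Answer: (4 + I*√47)² ≈ -31.0 + 54.845*I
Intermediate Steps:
N = -28 (N = -7 - 21 = -28)
V(y, F) = F + 2*y (V(y, F) = (F + y) + y = F + 2*y)
O = 4 (O = -24 - 1*(-28) = -24 + 28 = 4)
u = I*√47 (u = √((-3 + 2*(-2)) + 5*(-5 - 3)) = √((-3 - 4) + 5*(-8)) = √(-7 - 40) = √(-47) = I*√47 ≈ 6.8557*I)
(u + O)² = (I*√47 + 4)² = (4 + I*√47)²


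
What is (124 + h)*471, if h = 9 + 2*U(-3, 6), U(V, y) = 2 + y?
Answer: 70179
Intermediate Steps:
h = 25 (h = 9 + 2*(2 + 6) = 9 + 2*8 = 9 + 16 = 25)
(124 + h)*471 = (124 + 25)*471 = 149*471 = 70179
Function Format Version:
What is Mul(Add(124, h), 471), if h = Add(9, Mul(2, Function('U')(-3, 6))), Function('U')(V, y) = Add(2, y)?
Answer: 70179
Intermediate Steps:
h = 25 (h = Add(9, Mul(2, Add(2, 6))) = Add(9, Mul(2, 8)) = Add(9, 16) = 25)
Mul(Add(124, h), 471) = Mul(Add(124, 25), 471) = Mul(149, 471) = 70179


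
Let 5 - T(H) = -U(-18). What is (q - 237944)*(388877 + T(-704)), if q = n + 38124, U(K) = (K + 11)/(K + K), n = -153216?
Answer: -1235604729581/9 ≈ -1.3729e+11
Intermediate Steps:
U(K) = (11 + K)/(2*K) (U(K) = (11 + K)/((2*K)) = (11 + K)*(1/(2*K)) = (11 + K)/(2*K))
T(H) = 187/36 (T(H) = 5 - (-1)*(½)*(11 - 18)/(-18) = 5 - (-1)*(½)*(-1/18)*(-7) = 5 - (-1)*7/36 = 5 - 1*(-7/36) = 5 + 7/36 = 187/36)
q = -115092 (q = -153216 + 38124 = -115092)
(q - 237944)*(388877 + T(-704)) = (-115092 - 237944)*(388877 + 187/36) = -353036*13999759/36 = -1235604729581/9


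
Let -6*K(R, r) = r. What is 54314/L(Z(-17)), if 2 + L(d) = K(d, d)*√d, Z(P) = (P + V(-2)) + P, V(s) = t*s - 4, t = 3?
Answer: -244413/5333 - 1792362*I*√11/5333 ≈ -45.83 - 1114.7*I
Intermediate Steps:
V(s) = -4 + 3*s (V(s) = 3*s - 4 = -4 + 3*s)
K(R, r) = -r/6
Z(P) = -10 + 2*P (Z(P) = (P + (-4 + 3*(-2))) + P = (P + (-4 - 6)) + P = (P - 10) + P = (-10 + P) + P = -10 + 2*P)
L(d) = -2 - d^(3/2)/6 (L(d) = -2 + (-d/6)*√d = -2 - d^(3/2)/6)
54314/L(Z(-17)) = 54314/(-2 - (-10 + 2*(-17))^(3/2)/6) = 54314/(-2 - (-10 - 34)^(3/2)/6) = 54314/(-2 - (-44)*I*√11/3) = 54314/(-2 + 44*I*√11/3)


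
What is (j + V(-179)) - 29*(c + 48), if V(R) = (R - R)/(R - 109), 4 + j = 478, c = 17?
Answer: -1411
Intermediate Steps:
j = 474 (j = -4 + 478 = 474)
V(R) = 0 (V(R) = 0/(-109 + R) = 0)
(j + V(-179)) - 29*(c + 48) = (474 + 0) - 29*(17 + 48) = 474 - 29*65 = 474 - 1885 = -1411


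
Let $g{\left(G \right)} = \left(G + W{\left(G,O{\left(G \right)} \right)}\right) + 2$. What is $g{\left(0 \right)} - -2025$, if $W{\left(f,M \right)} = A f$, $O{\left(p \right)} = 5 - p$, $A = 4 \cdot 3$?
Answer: $2027$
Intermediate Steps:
$A = 12$
$W{\left(f,M \right)} = 12 f$
$g{\left(G \right)} = 2 + 13 G$ ($g{\left(G \right)} = \left(G + 12 G\right) + 2 = 13 G + 2 = 2 + 13 G$)
$g{\left(0 \right)} - -2025 = \left(2 + 13 \cdot 0\right) - -2025 = \left(2 + 0\right) + 2025 = 2 + 2025 = 2027$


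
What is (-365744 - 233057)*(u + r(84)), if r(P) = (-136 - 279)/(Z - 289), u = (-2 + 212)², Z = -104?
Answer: -79223269265/3 ≈ -2.6408e+10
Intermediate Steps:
u = 44100 (u = 210² = 44100)
r(P) = 415/393 (r(P) = (-136 - 279)/(-104 - 289) = -415/(-393) = -415*(-1/393) = 415/393)
(-365744 - 233057)*(u + r(84)) = (-365744 - 233057)*(44100 + 415/393) = -598801*17331715/393 = -79223269265/3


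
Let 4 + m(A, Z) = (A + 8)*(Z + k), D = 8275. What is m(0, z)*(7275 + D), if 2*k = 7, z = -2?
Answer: 124400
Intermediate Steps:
k = 7/2 (k = (½)*7 = 7/2 ≈ 3.5000)
m(A, Z) = -4 + (8 + A)*(7/2 + Z) (m(A, Z) = -4 + (A + 8)*(Z + 7/2) = -4 + (8 + A)*(7/2 + Z))
m(0, z)*(7275 + D) = (24 + 8*(-2) + (7/2)*0 + 0*(-2))*(7275 + 8275) = (24 - 16 + 0 + 0)*15550 = 8*15550 = 124400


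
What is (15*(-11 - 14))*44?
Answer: -16500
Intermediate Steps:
(15*(-11 - 14))*44 = (15*(-25))*44 = -375*44 = -16500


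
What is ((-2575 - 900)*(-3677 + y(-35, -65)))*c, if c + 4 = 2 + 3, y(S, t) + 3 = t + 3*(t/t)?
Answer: 13003450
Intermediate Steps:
y(S, t) = t (y(S, t) = -3 + (t + 3*(t/t)) = -3 + (t + 3*1) = -3 + (t + 3) = -3 + (3 + t) = t)
c = 1 (c = -4 + (2 + 3) = -4 + 5 = 1)
((-2575 - 900)*(-3677 + y(-35, -65)))*c = ((-2575 - 900)*(-3677 - 65))*1 = -3475*(-3742)*1 = 13003450*1 = 13003450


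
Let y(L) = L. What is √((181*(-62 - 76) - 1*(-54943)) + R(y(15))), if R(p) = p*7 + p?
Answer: √30085 ≈ 173.45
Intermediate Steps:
R(p) = 8*p (R(p) = 7*p + p = 8*p)
√((181*(-62 - 76) - 1*(-54943)) + R(y(15))) = √((181*(-62 - 76) - 1*(-54943)) + 8*15) = √((181*(-138) + 54943) + 120) = √((-24978 + 54943) + 120) = √(29965 + 120) = √30085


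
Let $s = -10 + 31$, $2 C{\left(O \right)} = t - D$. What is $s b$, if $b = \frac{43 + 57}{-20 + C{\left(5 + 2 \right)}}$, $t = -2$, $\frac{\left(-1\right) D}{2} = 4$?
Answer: $- \frac{2100}{17} \approx -123.53$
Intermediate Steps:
$D = -8$ ($D = \left(-2\right) 4 = -8$)
$C{\left(O \right)} = 3$ ($C{\left(O \right)} = \frac{-2 - -8}{2} = \frac{-2 + 8}{2} = \frac{1}{2} \cdot 6 = 3$)
$s = 21$
$b = - \frac{100}{17}$ ($b = \frac{43 + 57}{-20 + 3} = \frac{100}{-17} = 100 \left(- \frac{1}{17}\right) = - \frac{100}{17} \approx -5.8824$)
$s b = 21 \left(- \frac{100}{17}\right) = - \frac{2100}{17}$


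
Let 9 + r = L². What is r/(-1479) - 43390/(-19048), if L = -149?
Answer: -179269703/14085996 ≈ -12.727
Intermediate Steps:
r = 22192 (r = -9 + (-149)² = -9 + 22201 = 22192)
r/(-1479) - 43390/(-19048) = 22192/(-1479) - 43390/(-19048) = 22192*(-1/1479) - 43390*(-1/19048) = -22192/1479 + 21695/9524 = -179269703/14085996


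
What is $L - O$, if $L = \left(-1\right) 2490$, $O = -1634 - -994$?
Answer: $-1850$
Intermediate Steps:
$O = -640$ ($O = -1634 + 994 = -640$)
$L = -2490$
$L - O = -2490 - -640 = -2490 + 640 = -1850$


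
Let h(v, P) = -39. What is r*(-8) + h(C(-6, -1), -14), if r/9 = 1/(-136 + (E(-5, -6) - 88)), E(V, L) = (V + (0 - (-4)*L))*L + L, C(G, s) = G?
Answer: -264/7 ≈ -37.714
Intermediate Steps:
E(V, L) = L + L*(V + 4*L) (E(V, L) = (V + (0 + 4*L))*L + L = (V + 4*L)*L + L = L*(V + 4*L) + L = L + L*(V + 4*L))
r = -9/56 (r = 9/(-136 + (-6*(1 - 5 + 4*(-6)) - 88)) = 9/(-136 + (-6*(1 - 5 - 24) - 88)) = 9/(-136 + (-6*(-28) - 88)) = 9/(-136 + (168 - 88)) = 9/(-136 + 80) = 9/(-56) = 9*(-1/56) = -9/56 ≈ -0.16071)
r*(-8) + h(C(-6, -1), -14) = -9/56*(-8) - 39 = 9/7 - 39 = -264/7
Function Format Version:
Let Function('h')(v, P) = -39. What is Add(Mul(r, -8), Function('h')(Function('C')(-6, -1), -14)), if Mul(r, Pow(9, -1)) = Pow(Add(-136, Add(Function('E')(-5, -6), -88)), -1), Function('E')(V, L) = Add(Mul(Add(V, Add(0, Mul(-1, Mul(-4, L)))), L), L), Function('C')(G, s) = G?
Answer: Rational(-264, 7) ≈ -37.714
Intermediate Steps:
Function('E')(V, L) = Add(L, Mul(L, Add(V, Mul(4, L)))) (Function('E')(V, L) = Add(Mul(Add(V, Add(0, Mul(4, L))), L), L) = Add(Mul(Add(V, Mul(4, L)), L), L) = Add(Mul(L, Add(V, Mul(4, L))), L) = Add(L, Mul(L, Add(V, Mul(4, L)))))
r = Rational(-9, 56) (r = Mul(9, Pow(Add(-136, Add(Mul(-6, Add(1, -5, Mul(4, -6))), -88)), -1)) = Mul(9, Pow(Add(-136, Add(Mul(-6, Add(1, -5, -24)), -88)), -1)) = Mul(9, Pow(Add(-136, Add(Mul(-6, -28), -88)), -1)) = Mul(9, Pow(Add(-136, Add(168, -88)), -1)) = Mul(9, Pow(Add(-136, 80), -1)) = Mul(9, Pow(-56, -1)) = Mul(9, Rational(-1, 56)) = Rational(-9, 56) ≈ -0.16071)
Add(Mul(r, -8), Function('h')(Function('C')(-6, -1), -14)) = Add(Mul(Rational(-9, 56), -8), -39) = Add(Rational(9, 7), -39) = Rational(-264, 7)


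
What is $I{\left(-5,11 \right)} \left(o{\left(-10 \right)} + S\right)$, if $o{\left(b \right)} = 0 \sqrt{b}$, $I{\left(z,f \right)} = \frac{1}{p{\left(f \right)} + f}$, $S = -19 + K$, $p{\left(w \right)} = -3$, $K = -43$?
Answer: $- \frac{31}{4} \approx -7.75$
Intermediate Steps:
$S = -62$ ($S = -19 - 43 = -62$)
$I{\left(z,f \right)} = \frac{1}{-3 + f}$
$o{\left(b \right)} = 0$
$I{\left(-5,11 \right)} \left(o{\left(-10 \right)} + S\right) = \frac{0 - 62}{-3 + 11} = \frac{1}{8} \left(-62\right) = - \frac{31}{4}$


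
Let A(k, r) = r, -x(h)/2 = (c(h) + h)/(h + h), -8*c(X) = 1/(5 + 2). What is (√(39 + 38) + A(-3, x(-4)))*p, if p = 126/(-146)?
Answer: 2025/2336 - 63*√77/73 ≈ -6.7060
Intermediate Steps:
c(X) = -1/56 (c(X) = -1/(8*(5 + 2)) = -⅛/7 = -⅛*⅐ = -1/56)
x(h) = -(-1/56 + h)/h (x(h) = -2*(-1/56 + h)/(h + h) = -2*(-1/56 + h)/(2*h) = -2*(-1/56 + h)*1/(2*h) = -(-1/56 + h)/h)
p = -63/73 (p = 126*(-1/146) = -63/73 ≈ -0.86301)
(√(39 + 38) + A(-3, x(-4)))*p = (√(39 + 38) + (1/56 - 1*(-4))/(-4))*(-63/73) = (√77 - (1/56 + 4)/4)*(-63/73) = (√77 - ¼*225/56)*(-63/73) = (√77 - 225/224)*(-63/73) = (-225/224 + √77)*(-63/73) = 2025/2336 - 63*√77/73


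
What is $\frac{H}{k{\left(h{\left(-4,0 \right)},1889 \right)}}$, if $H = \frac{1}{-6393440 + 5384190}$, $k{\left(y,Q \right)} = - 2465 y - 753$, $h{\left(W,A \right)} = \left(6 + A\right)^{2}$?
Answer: $\frac{1}{90320810250} \approx 1.1072 \cdot 10^{-11}$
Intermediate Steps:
$k{\left(y,Q \right)} = -753 - 2465 y$
$H = - \frac{1}{1009250}$ ($H = \frac{1}{-1009250} = - \frac{1}{1009250} \approx -9.9083 \cdot 10^{-7}$)
$\frac{H}{k{\left(h{\left(-4,0 \right)},1889 \right)}} = - \frac{1}{1009250 \left(-753 - 2465 \left(6 + 0\right)^{2}\right)} = - \frac{1}{1009250 \left(-753 - 2465 \cdot 6^{2}\right)} = - \frac{1}{1009250 \left(-753 - 88740\right)} = - \frac{1}{1009250 \left(-89493\right)} = \left(- \frac{1}{1009250}\right) \left(- \frac{1}{89493}\right) = \frac{1}{90320810250}$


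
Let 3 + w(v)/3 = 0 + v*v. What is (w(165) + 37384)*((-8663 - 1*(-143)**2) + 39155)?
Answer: 1195619150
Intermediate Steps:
w(v) = -9 + 3*v**2 (w(v) = -9 + 3*(0 + v*v) = -9 + 3*(0 + v**2) = -9 + 3*v**2)
(w(165) + 37384)*((-8663 - 1*(-143)**2) + 39155) = ((-9 + 3*165**2) + 37384)*((-8663 - 1*(-143)**2) + 39155) = ((-9 + 3*27225) + 37384)*((-8663 - 1*20449) + 39155) = ((-9 + 81675) + 37384)*((-8663 - 20449) + 39155) = (81666 + 37384)*(-29112 + 39155) = 119050*10043 = 1195619150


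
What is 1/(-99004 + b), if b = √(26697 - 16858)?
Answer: -99004/9801782177 - √9839/9801782177 ≈ -1.0111e-5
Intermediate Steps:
b = √9839 ≈ 99.192
1/(-99004 + b) = 1/(-99004 + √9839)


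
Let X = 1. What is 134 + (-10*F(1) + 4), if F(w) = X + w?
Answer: 118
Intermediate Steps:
F(w) = 1 + w
134 + (-10*F(1) + 4) = 134 + (-10*(1 + 1) + 4) = 134 + (-10*2 + 4) = 134 + (-20 + 4) = 134 - 16 = 118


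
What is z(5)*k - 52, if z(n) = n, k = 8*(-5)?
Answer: -252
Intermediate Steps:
k = -40
z(5)*k - 52 = 5*(-40) - 52 = -200 - 52 = -252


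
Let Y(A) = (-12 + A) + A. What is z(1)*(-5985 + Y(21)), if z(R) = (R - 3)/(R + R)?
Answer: 5955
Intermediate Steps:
Y(A) = -12 + 2*A
z(R) = (-3 + R)/(2*R) (z(R) = (-3 + R)/((2*R)) = (-3 + R)*(1/(2*R)) = (-3 + R)/(2*R))
z(1)*(-5985 + Y(21)) = ((½)*(-3 + 1)/1)*(-5985 + (-12 + 2*21)) = ((½)*1*(-2))*(-5985 + (-12 + 42)) = -(-5985 + 30) = -1*(-5955) = 5955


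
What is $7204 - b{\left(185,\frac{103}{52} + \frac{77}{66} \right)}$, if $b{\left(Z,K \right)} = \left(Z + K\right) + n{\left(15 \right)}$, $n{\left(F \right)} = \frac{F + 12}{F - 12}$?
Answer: $\frac{1093069}{156} \approx 7006.9$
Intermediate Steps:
$n{\left(F \right)} = \frac{12 + F}{-12 + F}$
$b{\left(Z,K \right)} = 9 + K + Z$ ($b{\left(Z,K \right)} = \left(Z + K\right) + \frac{12 + 15}{-12 + 15} = \left(K + Z\right) + \frac{1}{3} \cdot 27 = \left(K + Z\right) + 9 = 9 + K + Z$)
$7204 - b{\left(185,\frac{103}{52} + \frac{77}{66} \right)} = 7204 - \left(9 + \left(\frac{103}{52} + \frac{77}{66}\right) + 185\right) = 7204 - \left(9 + \left(103 \cdot \frac{1}{52} + 77 \cdot \frac{1}{66}\right) + 185\right) = 7204 - \left(9 + \left(\frac{103}{52} + \frac{7}{6}\right) + 185\right) = 7204 - \left(9 + \frac{491}{156} + 185\right) = 7204 - \frac{30755}{156} = \frac{1093069}{156}$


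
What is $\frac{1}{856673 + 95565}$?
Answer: $\frac{1}{952238} \approx 1.0502 \cdot 10^{-6}$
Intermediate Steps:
$\frac{1}{856673 + 95565} = \frac{1}{952238}$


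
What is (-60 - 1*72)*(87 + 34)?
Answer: -15972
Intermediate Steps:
(-60 - 1*72)*(87 + 34) = (-60 - 72)*121 = -132*121 = -15972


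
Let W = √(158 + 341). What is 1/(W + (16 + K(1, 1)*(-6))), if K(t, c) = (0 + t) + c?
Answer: -4/483 + √499/483 ≈ 0.037968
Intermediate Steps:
K(t, c) = c + t (K(t, c) = t + c = c + t)
W = √499 ≈ 22.338
1/(W + (16 + K(1, 1)*(-6))) = 1/(√499 + (16 + (1 + 1)*(-6))) = 1/(√499 + (16 + 2*(-6))) = 1/(√499 + (16 - 12)) = 1/(√499 + 4) = 1/(4 + √499)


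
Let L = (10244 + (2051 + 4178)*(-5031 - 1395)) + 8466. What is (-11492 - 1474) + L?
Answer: -40021810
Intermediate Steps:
L = -40008844 (L = (10244 + 6229*(-6426)) + 8466 = (10244 - 40027554) + 8466 = -40017310 + 8466 = -40008844)
(-11492 - 1474) + L = (-11492 - 1474) - 40008844 = -12966 - 40008844 = -40021810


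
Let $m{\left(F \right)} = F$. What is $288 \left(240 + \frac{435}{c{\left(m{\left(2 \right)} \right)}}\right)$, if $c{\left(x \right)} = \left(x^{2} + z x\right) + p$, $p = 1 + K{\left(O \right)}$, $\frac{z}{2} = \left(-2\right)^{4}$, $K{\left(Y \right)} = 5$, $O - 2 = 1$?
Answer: $\frac{2620080}{37} \approx 70813.0$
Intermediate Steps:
$O = 3$ ($O = 2 + 1 = 3$)
$z = 32$ ($z = 2 \left(-2\right)^{4} = 2 \cdot 16 = 32$)
$p = 6$ ($p = 1 + 5 = 6$)
$c{\left(x \right)} = 6 + x^{2} + 32 x$ ($c{\left(x \right)} = \left(x^{2} + 32 x\right) + 6 = 6 + x^{2} + 32 x$)
$288 \left(240 + \frac{435}{c{\left(m{\left(2 \right)} \right)}}\right) = 288 \left(240 + \frac{435}{6 + 2^{2} + 32 \cdot 2}\right) = 288 \left(240 + \frac{435}{6 + 4 + 64}\right) = 288 \left(240 + \frac{435}{74}\right) = 288 \cdot \frac{18195}{74} = \frac{2620080}{37}$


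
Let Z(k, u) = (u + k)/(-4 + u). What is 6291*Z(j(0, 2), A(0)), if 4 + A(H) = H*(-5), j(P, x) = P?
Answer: 6291/2 ≈ 3145.5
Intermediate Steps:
A(H) = -4 - 5*H (A(H) = -4 + H*(-5) = -4 - 5*H)
Z(k, u) = (k + u)/(-4 + u)
6291*Z(j(0, 2), A(0)) = 6291*((0 + (-4 - 5*0))/(-4 + (-4 - 5*0))) = 6291*((0 + (-4 + 0))/(-4 + (-4 + 0))) = 6291*((0 - 4)/(-4 - 4)) = 6291*(-4/(-8)) = 6291*(-⅛*(-4)) = 6291*(½) = 6291/2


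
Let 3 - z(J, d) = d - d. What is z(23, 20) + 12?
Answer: 15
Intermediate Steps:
z(J, d) = 3 (z(J, d) = 3 - (d - d) = 3 - 1*0 = 3 + 0 = 3)
z(23, 20) + 12 = 3 + 12 = 15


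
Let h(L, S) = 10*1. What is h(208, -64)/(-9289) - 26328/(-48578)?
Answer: 122037506/225620521 ≈ 0.54090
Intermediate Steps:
h(L, S) = 10
h(208, -64)/(-9289) - 26328/(-48578) = 10/(-9289) - 26328/(-48578) = 10*(-1/9289) - 26328*(-1/48578) = -10/9289 + 13164/24289 = 122037506/225620521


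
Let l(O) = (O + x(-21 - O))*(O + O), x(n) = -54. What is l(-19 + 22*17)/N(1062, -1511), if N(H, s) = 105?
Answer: 6106/3 ≈ 2035.3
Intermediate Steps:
l(O) = 2*O*(-54 + O) (l(O) = (O - 54)*(O + O) = (-54 + O)*(2*O) = 2*O*(-54 + O))
l(-19 + 22*17)/N(1062, -1511) = (2*(-19 + 22*17)*(-54 + (-19 + 22*17)))/105 = (2*(-19 + 374)*(-54 + (-19 + 374)))*(1/105) = (2*355*(-54 + 355))*(1/105) = (2*355*301)*(1/105) = 213710*(1/105) = 6106/3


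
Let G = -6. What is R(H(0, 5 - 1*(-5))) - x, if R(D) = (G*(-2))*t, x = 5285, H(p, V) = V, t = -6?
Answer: -5357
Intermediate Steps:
R(D) = -72 (R(D) = -6*(-2)*(-6) = 12*(-6) = -72)
R(H(0, 5 - 1*(-5))) - x = -72 - 1*5285 = -72 - 5285 = -5357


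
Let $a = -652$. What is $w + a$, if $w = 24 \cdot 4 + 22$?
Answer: $-534$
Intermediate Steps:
$w = 118$ ($w = 96 + 22 = 118$)
$w + a = 118 - 652 = -534$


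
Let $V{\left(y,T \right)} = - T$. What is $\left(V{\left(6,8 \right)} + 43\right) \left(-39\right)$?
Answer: $-1365$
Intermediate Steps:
$\left(V{\left(6,8 \right)} + 43\right) \left(-39\right) = \left(\left(-1\right) 8 + 43\right) \left(-39\right) = \left(-8 + 43\right) \left(-39\right) = 35 \left(-39\right) = -1365$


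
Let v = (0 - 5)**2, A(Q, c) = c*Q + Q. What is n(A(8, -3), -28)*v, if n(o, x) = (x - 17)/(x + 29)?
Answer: -1125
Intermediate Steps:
A(Q, c) = Q + Q*c (A(Q, c) = Q*c + Q = Q + Q*c)
n(o, x) = (-17 + x)/(29 + x)
v = 25 (v = (-5)**2 = 25)
n(A(8, -3), -28)*v = ((-17 - 28)/(29 - 28))*25 = (-45/1)*25 = (1*(-45))*25 = -45*25 = -1125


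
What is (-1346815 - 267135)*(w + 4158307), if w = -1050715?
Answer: -5015498108400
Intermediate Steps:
(-1346815 - 267135)*(w + 4158307) = (-1346815 - 267135)*(-1050715 + 4158307) = -1613950*3107592 = -5015498108400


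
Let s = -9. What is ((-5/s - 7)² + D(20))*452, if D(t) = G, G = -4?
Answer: 1374080/81 ≈ 16964.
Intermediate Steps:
D(t) = -4
((-5/s - 7)² + D(20))*452 = ((-5/(-9) - 7)² - 4)*452 = ((-5*(-⅑) - 7)² - 4)*452 = ((5/9 - 7)² - 4)*452 = ((-58/9)² - 4)*452 = (3364/81 - 4)*452 = (3040/81)*452 = 1374080/81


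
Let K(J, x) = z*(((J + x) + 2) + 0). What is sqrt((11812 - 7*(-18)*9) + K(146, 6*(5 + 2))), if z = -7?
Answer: 44*sqrt(6) ≈ 107.78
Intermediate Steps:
K(J, x) = -14 - 7*J - 7*x (K(J, x) = -7*(((J + x) + 2) + 0) = -7*((2 + J + x) + 0) = -7*(2 + J + x) = -14 - 7*J - 7*x)
sqrt((11812 - 7*(-18)*9) + K(146, 6*(5 + 2))) = sqrt((11812 - 7*(-18)*9) + (-14 - 7*146 - 42*(5 + 2))) = sqrt((11812 + 126*9) + (-14 - 1022 - 42*7)) = sqrt((11812 + 1134) + (-14 - 1022 - 7*42)) = sqrt(12946 + (-14 - 1022 - 294)) = sqrt(12946 - 1330) = sqrt(11616) = 44*sqrt(6)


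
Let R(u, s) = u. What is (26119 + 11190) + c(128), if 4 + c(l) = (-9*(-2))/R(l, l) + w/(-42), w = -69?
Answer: 16713439/448 ≈ 37307.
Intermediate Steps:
c(l) = -33/14 + 18/l (c(l) = -4 + ((-9*(-2))/l - 69/(-42)) = -4 + (18/l - 69*(-1/42)) = -4 + (18/l + 23/14) = -4 + (23/14 + 18/l) = -33/14 + 18/l)
(26119 + 11190) + c(128) = (26119 + 11190) + (-33/14 + 18/128) = 37309 + (-33/14 + 18*(1/128)) = 37309 + (-33/14 + 9/64) = 37309 - 993/448 = 16713439/448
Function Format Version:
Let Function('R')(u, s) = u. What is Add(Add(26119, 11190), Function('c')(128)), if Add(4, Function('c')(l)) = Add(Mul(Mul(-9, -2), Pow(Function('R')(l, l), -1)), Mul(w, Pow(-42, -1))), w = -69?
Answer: Rational(16713439, 448) ≈ 37307.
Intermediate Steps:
Function('c')(l) = Add(Rational(-33, 14), Mul(18, Pow(l, -1))) (Function('c')(l) = Add(-4, Add(Mul(Mul(-9, -2), Pow(l, -1)), Mul(-69, Pow(-42, -1)))) = Add(-4, Add(Mul(18, Pow(l, -1)), Mul(-69, Rational(-1, 42)))) = Add(-4, Add(Mul(18, Pow(l, -1)), Rational(23, 14))) = Add(-4, Add(Rational(23, 14), Mul(18, Pow(l, -1)))) = Add(Rational(-33, 14), Mul(18, Pow(l, -1))))
Add(Add(26119, 11190), Function('c')(128)) = Add(Add(26119, 11190), Add(Rational(-33, 14), Mul(18, Pow(128, -1)))) = Add(37309, Add(Rational(-33, 14), Mul(18, Rational(1, 128)))) = Add(37309, Add(Rational(-33, 14), Rational(9, 64))) = Add(37309, Rational(-993, 448)) = Rational(16713439, 448)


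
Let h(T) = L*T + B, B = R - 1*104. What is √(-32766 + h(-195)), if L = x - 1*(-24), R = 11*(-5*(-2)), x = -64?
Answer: 8*I*√390 ≈ 157.99*I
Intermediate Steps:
R = 110 (R = 11*10 = 110)
L = -40 (L = -64 - 1*(-24) = -64 + 24 = -40)
B = 6 (B = 110 - 1*104 = 110 - 104 = 6)
h(T) = 6 - 40*T (h(T) = -40*T + 6 = 6 - 40*T)
√(-32766 + h(-195)) = √(-32766 + (6 - 40*(-195))) = √(-32766 + (6 + 7800)) = √(-32766 + 7806) = √(-24960) = 8*I*√390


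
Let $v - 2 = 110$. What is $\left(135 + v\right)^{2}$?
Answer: $61009$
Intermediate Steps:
$v = 112$ ($v = 2 + 110 = 112$)
$\left(135 + v\right)^{2} = \left(135 + 112\right)^{2} = 247^{2} = 61009$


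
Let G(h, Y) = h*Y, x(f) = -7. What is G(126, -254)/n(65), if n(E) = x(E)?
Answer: 4572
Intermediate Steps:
n(E) = -7
G(h, Y) = Y*h
G(126, -254)/n(65) = -254*126/(-7) = -32004*(-⅐) = 4572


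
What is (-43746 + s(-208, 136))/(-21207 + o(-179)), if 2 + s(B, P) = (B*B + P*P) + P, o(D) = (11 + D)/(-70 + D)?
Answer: -1506284/1760125 ≈ -0.85578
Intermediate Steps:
o(D) = (11 + D)/(-70 + D)
s(B, P) = -2 + P + B**2 + P**2 (s(B, P) = -2 + ((B*B + P*P) + P) = -2 + ((B**2 + P**2) + P) = -2 + (P + B**2 + P**2) = -2 + P + B**2 + P**2)
(-43746 + s(-208, 136))/(-21207 + o(-179)) = (-43746 + (-2 + 136 + (-208)**2 + 136**2))/(-21207 + (11 - 179)/(-70 - 179)) = (-43746 + (-2 + 136 + 43264 + 18496))/(-21207 - 168/(-249)) = (-43746 + 61894)/(-21207 - 1/249*(-168)) = 18148/(-21207 + 56/83) = 18148/(-1760125/83) = 18148*(-83/1760125) = -1506284/1760125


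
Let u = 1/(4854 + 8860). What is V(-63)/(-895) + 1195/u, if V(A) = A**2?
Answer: 14667461881/895 ≈ 1.6388e+7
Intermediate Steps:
u = 1/13714 ≈ 7.2918e-5
V(-63)/(-895) + 1195/u = (-63)**2/(-895) + 1195/(1/13714) = 3969*(-1/895) + 1195*13714 = -3969/895 + 16388230 = 14667461881/895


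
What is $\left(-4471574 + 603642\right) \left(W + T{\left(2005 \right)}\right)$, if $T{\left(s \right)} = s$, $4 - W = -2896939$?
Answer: $-11212933735536$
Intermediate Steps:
$W = 2896943$ ($W = 4 - -2896939 = 4 + 2896939 = 2896943$)
$\left(-4471574 + 603642\right) \left(W + T{\left(2005 \right)}\right) = \left(-4471574 + 603642\right) \left(2896943 + 2005\right) = \left(-3867932\right) 2898948 = -11212933735536$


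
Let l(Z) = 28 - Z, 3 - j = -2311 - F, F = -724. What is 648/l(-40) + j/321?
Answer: 26344/1819 ≈ 14.483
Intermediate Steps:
j = 1590 (j = 3 - (-2311 - 1*(-724)) = 3 - (-2311 + 724) = 3 - 1*(-1587) = 3 + 1587 = 1590)
648/l(-40) + j/321 = 648/(28 - 1*(-40)) + 1590/321 = 648/(28 + 40) + 1590*(1/321) = 648/68 + 530/107 = 648*(1/68) + 530/107 = 162/17 + 530/107 = 26344/1819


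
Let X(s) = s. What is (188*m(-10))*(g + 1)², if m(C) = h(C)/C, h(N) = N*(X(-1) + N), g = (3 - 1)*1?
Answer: -18612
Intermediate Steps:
g = 2 (g = 2*1 = 2)
h(N) = N*(-1 + N)
m(C) = -1 + C (m(C) = (C*(-1 + C))/C = -1 + C)
(188*m(-10))*(g + 1)² = (188*(-1 - 10))*(2 + 1)² = (188*(-11))*3² = -2068*9 = -18612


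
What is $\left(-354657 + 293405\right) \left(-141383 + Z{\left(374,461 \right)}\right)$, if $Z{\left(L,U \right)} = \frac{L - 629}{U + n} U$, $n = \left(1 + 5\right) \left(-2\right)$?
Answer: $\frac{3895536669544}{449} \approx 8.676 \cdot 10^{9}$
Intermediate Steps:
$n = -12$ ($n = 6 \left(-2\right) = -12$)
$Z{\left(L,U \right)} = \frac{U \left(-629 + L\right)}{-12 + U}$ ($Z{\left(L,U \right)} = \frac{L - 629}{U - 12} U = \frac{-629 + L}{-12 + U} U = \frac{U \left(-629 + L\right)}{-12 + U}$)
$\left(-354657 + 293405\right) \left(-141383 + Z{\left(374,461 \right)}\right) = \left(-354657 + 293405\right) \left(-141383 + \frac{461 \left(-629 + 374\right)}{-12 + 461}\right) = - 61252 \left(-141383 + 461 \cdot \frac{1}{449} \left(-255\right)\right) = - 61252 \left(-141383 - \frac{117555}{449}\right) = \left(-61252\right) \left(- \frac{63598522}{449}\right) = \frac{3895536669544}{449}$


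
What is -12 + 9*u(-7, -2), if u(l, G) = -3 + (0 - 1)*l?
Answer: 24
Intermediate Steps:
u(l, G) = -3 - l
-12 + 9*u(-7, -2) = -12 + 9*(-3 - 1*(-7)) = -12 + 9*(-3 + 7) = -12 + 9*4 = -12 + 36 = 24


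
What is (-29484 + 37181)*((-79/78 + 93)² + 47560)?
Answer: 2623412113505/6084 ≈ 4.3120e+8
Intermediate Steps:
(-29484 + 37181)*((-79/78 + 93)² + 47560) = 7697*((-79*1/78 + 93)² + 47560) = 7697*((-79/78 + 93)² + 47560) = 7697*((7175/78)² + 47560) = 7697*(51480625/6084 + 47560) = 7697*(340835665/6084) = 2623412113505/6084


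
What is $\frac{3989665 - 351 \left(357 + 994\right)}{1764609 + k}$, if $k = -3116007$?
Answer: $- \frac{103396}{39747} \approx -2.6014$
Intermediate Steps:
$\frac{3989665 - 351 \left(357 + 994\right)}{1764609 + k} = \frac{3989665 - 351 \left(357 + 994\right)}{1764609 - 3116007} = \frac{3989665 - 474201}{-1351398} = \left(3989665 - 474201\right) \left(- \frac{1}{1351398}\right) = 3515464 \left(- \frac{1}{1351398}\right) = - \frac{103396}{39747}$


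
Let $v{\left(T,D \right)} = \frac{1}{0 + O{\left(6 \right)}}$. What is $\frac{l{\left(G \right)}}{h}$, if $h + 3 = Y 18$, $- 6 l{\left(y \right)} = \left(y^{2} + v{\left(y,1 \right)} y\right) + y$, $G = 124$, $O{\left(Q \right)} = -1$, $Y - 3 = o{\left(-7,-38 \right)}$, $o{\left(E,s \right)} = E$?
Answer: $\frac{7688}{225} \approx 34.169$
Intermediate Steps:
$Y = -4$ ($Y = 3 - 7 = -4$)
$v{\left(T,D \right)} = -1$ ($v{\left(T,D \right)} = \frac{1}{0 - 1} = \frac{1}{-1} = -1$)
$l{\left(y \right)} = - \frac{y^{2}}{6}$ ($l{\left(y \right)} = - \frac{\left(y^{2} - y\right) + y}{6} = - \frac{y^{2}}{6}$)
$h = -75$ ($h = -3 - 72 = -75$)
$\frac{l{\left(G \right)}}{h} = \frac{\left(- \frac{1}{6}\right) 124^{2}}{-75} = \left(- \frac{1}{6}\right) 15376 \left(- \frac{1}{75}\right) = \left(- \frac{7688}{3}\right) \left(- \frac{1}{75}\right) = \frac{7688}{225}$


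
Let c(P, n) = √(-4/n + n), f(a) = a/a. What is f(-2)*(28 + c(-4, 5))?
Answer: 28 + √105/5 ≈ 30.049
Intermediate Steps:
f(a) = 1
c(P, n) = √(n - 4/n)
f(-2)*(28 + c(-4, 5)) = 1*(28 + √(5 - 4/5)) = 1*(28 + √(5 - 4*⅕)) = 1*(28 + √(5 - ⅘)) = 1*(28 + √(21/5)) = 1*(28 + √105/5) = 28 + √105/5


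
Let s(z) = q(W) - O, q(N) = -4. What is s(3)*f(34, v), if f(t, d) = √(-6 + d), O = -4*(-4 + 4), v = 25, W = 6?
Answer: -4*√19 ≈ -17.436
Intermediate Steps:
O = 0 (O = -4*0 = 0)
s(z) = -4 (s(z) = -4 - 1*0 = -4 + 0 = -4)
s(3)*f(34, v) = -4*√(-6 + 25) = -4*√19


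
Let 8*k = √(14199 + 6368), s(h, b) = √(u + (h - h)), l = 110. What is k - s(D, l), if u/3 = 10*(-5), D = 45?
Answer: √20567/8 - 5*I*√6 ≈ 17.927 - 12.247*I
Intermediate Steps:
u = -150 (u = 3*(10*(-5)) = 3*(-50) = -150)
s(h, b) = 5*I*√6 (s(h, b) = √(-150 + (h - h)) = √(-150 + 0) = √(-150) = 5*I*√6)
k = √20567/8 (k = √(14199 + 6368)/8 = √20567/8 ≈ 17.927)
k - s(D, l) = √20567/8 - 5*I*√6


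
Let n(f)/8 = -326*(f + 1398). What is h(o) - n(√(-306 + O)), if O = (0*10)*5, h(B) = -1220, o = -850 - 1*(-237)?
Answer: 3644764 + 7824*I*√34 ≈ 3.6448e+6 + 45621.0*I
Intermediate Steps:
o = -613 (o = -850 + 237 = -613)
O = 0 (O = 0*5 = 0)
n(f) = -3645984 - 2608*f (n(f) = 8*(-326*(f + 1398)) = 8*(-326*(1398 + f)) = 8*(-455748 - 326*f) = -3645984 - 2608*f)
h(o) - n(√(-306 + O)) = -1220 - (-3645984 - 2608*√(-306 + 0)) = -1220 - (-3645984 - 7824*I*√34) = -1220 + (3645984 + 7824*I*√34) = 3644764 + 7824*I*√34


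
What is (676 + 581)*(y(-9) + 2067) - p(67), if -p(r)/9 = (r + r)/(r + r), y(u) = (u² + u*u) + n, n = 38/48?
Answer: 22422857/8 ≈ 2.8029e+6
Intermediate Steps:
n = 19/24 (n = 38*(1/48) = 19/24 ≈ 0.79167)
y(u) = 19/24 + 2*u² (y(u) = (u² + u*u) + 19/24 = (u² + u²) + 19/24 = 2*u² + 19/24 = 19/24 + 2*u²)
p(r) = -9 (p(r) = -9*(r + r)/(r + r) = -9*2*r/(2*r) = -9*2*r*1/(2*r) = -9*1 = -9)
(676 + 581)*(y(-9) + 2067) - p(67) = (676 + 581)*((19/24 + 2*(-9)²) + 2067) - 1*(-9) = 1257*((19/24 + 2*81) + 2067) + 9 = 1257*((19/24 + 162) + 2067) + 9 = 1257*(3907/24 + 2067) + 9 = 1257*(53515/24) + 9 = 22422785/8 + 9 = 22422857/8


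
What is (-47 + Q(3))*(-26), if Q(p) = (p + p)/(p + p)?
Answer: 1196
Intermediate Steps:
Q(p) = 1 (Q(p) = (2*p)/((2*p)) = (2*p)*(1/(2*p)) = 1)
(-47 + Q(3))*(-26) = (-47 + 1)*(-26) = -46*(-26) = 1196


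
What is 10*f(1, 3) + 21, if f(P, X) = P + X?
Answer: 61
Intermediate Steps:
10*f(1, 3) + 21 = 10*(1 + 3) + 21 = 10*4 + 21 = 40 + 21 = 61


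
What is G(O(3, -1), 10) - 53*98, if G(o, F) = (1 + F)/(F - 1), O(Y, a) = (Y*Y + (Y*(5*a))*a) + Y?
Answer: -46735/9 ≈ -5192.8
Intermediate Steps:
O(Y, a) = Y + Y**2 + 5*Y*a**2 (O(Y, a) = (Y**2 + (5*Y*a)*a) + Y = (Y**2 + 5*Y*a**2) + Y = Y + Y**2 + 5*Y*a**2)
G(o, F) = (1 + F)/(-1 + F)
G(O(3, -1), 10) - 53*98 = (1 + 10)/(-1 + 10) - 53*98 = 11/9 - 5194 = -46735/9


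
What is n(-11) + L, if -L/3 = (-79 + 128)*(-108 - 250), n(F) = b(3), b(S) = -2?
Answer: 52624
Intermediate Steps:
n(F) = -2
L = 52626 (L = -3*(-79 + 128)*(-108 - 250) = -147*(-358) = -3*(-17542) = 52626)
n(-11) + L = -2 + 52626 = 52624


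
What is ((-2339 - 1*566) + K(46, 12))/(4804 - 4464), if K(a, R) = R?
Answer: -2893/340 ≈ -8.5088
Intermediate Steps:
((-2339 - 1*566) + K(46, 12))/(4804 - 4464) = ((-2339 - 1*566) + 12)/(4804 - 4464) = ((-2339 - 566) + 12)/340 = (-2905 + 12)*(1/340) = -2893*1/340 = -2893/340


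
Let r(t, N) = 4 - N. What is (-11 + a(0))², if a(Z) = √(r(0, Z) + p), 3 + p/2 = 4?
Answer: (11 - √6)² ≈ 73.111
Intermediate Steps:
p = 2 (p = -6 + 2*4 = -6 + 8 = 2)
a(Z) = √(6 - Z) (a(Z) = √((4 - Z) + 2) = √(6 - Z))
(-11 + a(0))² = (-11 + √(6 - 1*0))² = (-11 + √(6 + 0))² = (-11 + √6)²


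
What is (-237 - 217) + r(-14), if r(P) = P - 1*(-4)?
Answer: -464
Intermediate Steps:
r(P) = 4 + P (r(P) = P + 4 = 4 + P)
(-237 - 217) + r(-14) = (-237 - 217) + (4 - 14) = -454 - 10 = -464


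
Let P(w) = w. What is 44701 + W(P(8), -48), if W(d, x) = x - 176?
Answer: 44477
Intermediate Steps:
W(d, x) = -176 + x
44701 + W(P(8), -48) = 44701 + (-176 - 48) = 44701 - 224 = 44477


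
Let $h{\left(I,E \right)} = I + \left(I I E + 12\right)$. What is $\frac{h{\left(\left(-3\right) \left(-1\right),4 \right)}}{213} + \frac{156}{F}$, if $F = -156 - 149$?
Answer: $- \frac{5891}{21655} \approx -0.27204$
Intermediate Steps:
$F = -305$ ($F = -156 - 149 = -305$)
$h{\left(I,E \right)} = 12 + I + E I^{2}$ ($h{\left(I,E \right)} = I + \left(I^{2} E + 12\right) = I + \left(E I^{2} + 12\right) = I + \left(12 + E I^{2}\right) = 12 + I + E I^{2}$)
$\frac{h{\left(\left(-3\right) \left(-1\right),4 \right)}}{213} + \frac{156}{F} = \frac{12 - -3 + 4 \left(\left(-3\right) \left(-1\right)\right)^{2}}{213} + \frac{156}{-305} = \left(12 + 3 + 4 \cdot 3^{2}\right) \frac{1}{213} + 156 \left(- \frac{1}{305}\right) = \left(12 + 3 + 4 \cdot 9\right) \frac{1}{213} - \frac{156}{305} = \left(12 + 3 + 36\right) \frac{1}{213} - \frac{156}{305} = 51 \cdot \frac{1}{213} - \frac{156}{305} = \frac{17}{71} - \frac{156}{305} = - \frac{5891}{21655}$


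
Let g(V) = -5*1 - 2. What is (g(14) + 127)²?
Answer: 14400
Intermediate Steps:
g(V) = -7 (g(V) = -5 - 2 = -7)
(g(14) + 127)² = (-7 + 127)² = 120² = 14400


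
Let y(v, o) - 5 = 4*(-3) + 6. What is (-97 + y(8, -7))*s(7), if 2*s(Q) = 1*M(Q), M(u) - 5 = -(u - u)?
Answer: -245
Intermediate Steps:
M(u) = 5 (M(u) = 5 - (u - u) = 5 - 1*0 = 5 + 0 = 5)
y(v, o) = -1 (y(v, o) = 5 + (4*(-3) + 6) = 5 + (-12 + 6) = 5 - 6 = -1)
s(Q) = 5/2 (s(Q) = (1*5)/2 = (½)*5 = 5/2)
(-97 + y(8, -7))*s(7) = (-97 - 1)*(5/2) = -98*5/2 = -245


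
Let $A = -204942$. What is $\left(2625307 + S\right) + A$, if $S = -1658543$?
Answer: $761822$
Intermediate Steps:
$\left(2625307 + S\right) + A = \left(2625307 - 1658543\right) - 204942 = 966764 - 204942 = 761822$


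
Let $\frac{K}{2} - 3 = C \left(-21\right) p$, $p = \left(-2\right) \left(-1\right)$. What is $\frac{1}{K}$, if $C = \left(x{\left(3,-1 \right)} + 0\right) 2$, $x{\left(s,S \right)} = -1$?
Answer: $\frac{1}{174} \approx 0.0057471$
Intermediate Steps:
$p = 2$
$C = -2$ ($C = \left(-1 + 0\right) 2 = \left(-1\right) 2 = -2$)
$K = 174$ ($K = 6 + 2 \left(-2\right) \left(-21\right) 2 = 6 + 2 \cdot 42 \cdot 2 = 6 + 2 \cdot 84 = 6 + 168 = 174$)
$\frac{1}{K} = \frac{1}{174}$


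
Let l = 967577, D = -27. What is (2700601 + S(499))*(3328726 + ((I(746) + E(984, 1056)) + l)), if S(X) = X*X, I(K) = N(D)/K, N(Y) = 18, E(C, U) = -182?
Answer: 4726598992549484/373 ≈ 1.2672e+13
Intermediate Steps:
I(K) = 18/K
S(X) = X**2
(2700601 + S(499))*(3328726 + ((I(746) + E(984, 1056)) + l)) = (2700601 + 499**2)*(3328726 + ((18/746 - 182) + 967577)) = (2700601 + 249001)*(3328726 + ((18*(1/746) - 182) + 967577)) = 2949602*(3328726 + ((9/373 - 182) + 967577)) = 2949602*(3328726 + (-67877/373 + 967577)) = 2949602*(3328726 + 360838344/373) = 2949602*(1602453142/373) = 4726598992549484/373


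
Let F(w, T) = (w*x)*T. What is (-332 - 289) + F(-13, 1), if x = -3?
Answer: -582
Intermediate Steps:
F(w, T) = -3*T*w (F(w, T) = (w*(-3))*T = (-3*w)*T = -3*T*w)
(-332 - 289) + F(-13, 1) = (-332 - 289) - 3*1*(-13) = -621 + 39 = -582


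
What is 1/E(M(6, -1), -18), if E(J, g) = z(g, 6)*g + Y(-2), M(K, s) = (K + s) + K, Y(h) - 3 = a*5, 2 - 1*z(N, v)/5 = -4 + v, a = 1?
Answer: ⅛ ≈ 0.12500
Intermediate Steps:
z(N, v) = 30 - 5*v (z(N, v) = 10 - 5*(-4 + v) = 10 + (20 - 5*v) = 30 - 5*v)
Y(h) = 8 (Y(h) = 3 + 1*5 = 3 + 5 = 8)
M(K, s) = s + 2*K
E(J, g) = 8 (E(J, g) = (30 - 5*6)*g + 8 = (30 - 30)*g + 8 = 0*g + 8 = 0 + 8 = 8)
1/E(M(6, -1), -18) = 1/8 = ⅛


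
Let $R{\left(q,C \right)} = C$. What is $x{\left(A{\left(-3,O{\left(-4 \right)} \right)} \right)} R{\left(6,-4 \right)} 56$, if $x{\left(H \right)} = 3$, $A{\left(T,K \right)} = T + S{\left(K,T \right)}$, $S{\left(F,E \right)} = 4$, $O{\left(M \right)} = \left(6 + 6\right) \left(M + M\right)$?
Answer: $-672$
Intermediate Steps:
$O{\left(M \right)} = 24 M$ ($O{\left(M \right)} = 12 \cdot 2 M = 24 M$)
$A{\left(T,K \right)} = 4 + T$ ($A{\left(T,K \right)} = T + 4 = 4 + T$)
$x{\left(A{\left(-3,O{\left(-4 \right)} \right)} \right)} R{\left(6,-4 \right)} 56 = 3 \left(-4\right) 56 = \left(-12\right) 56 = -672$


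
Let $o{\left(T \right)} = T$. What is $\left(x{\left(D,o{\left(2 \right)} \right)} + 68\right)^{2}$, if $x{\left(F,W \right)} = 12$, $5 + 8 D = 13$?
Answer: $6400$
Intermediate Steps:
$D = 1$ ($D = - \frac{5}{8} + \frac{1}{8} \cdot 13 = - \frac{5}{8} + \frac{13}{8} = 1$)
$\left(x{\left(D,o{\left(2 \right)} \right)} + 68\right)^{2} = \left(12 + 68\right)^{2} = 80^{2} = 6400$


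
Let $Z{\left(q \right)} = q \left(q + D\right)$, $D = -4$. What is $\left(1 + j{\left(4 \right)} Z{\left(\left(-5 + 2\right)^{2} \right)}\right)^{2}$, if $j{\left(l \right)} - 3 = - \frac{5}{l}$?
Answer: $\frac{101761}{16} \approx 6360.1$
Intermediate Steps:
$j{\left(l \right)} = 3 - \frac{5}{l}$
$Z{\left(q \right)} = q \left(-4 + q\right)$ ($Z{\left(q \right)} = q \left(q - 4\right) = q \left(-4 + q\right)$)
$\left(1 + j{\left(4 \right)} Z{\left(\left(-5 + 2\right)^{2} \right)}\right)^{2} = \left(1 + \left(3 - \frac{5}{4}\right) \left(-5 + 2\right)^{2} \left(-4 + \left(-5 + 2\right)^{2}\right)\right)^{2} = \left(1 + \left(3 - \frac{5}{4}\right) \left(-3\right)^{2} \left(-4 + \left(-3\right)^{2}\right)\right)^{2} = \left(1 + \left(3 - \frac{5}{4}\right) 9 \left(-4 + 9\right)\right)^{2} = \left(1 + \frac{7 \cdot 9 \cdot 5}{4}\right)^{2} = \left(1 + \frac{7}{4} \cdot 45\right)^{2} = \left(1 + \frac{315}{4}\right)^{2} = \left(\frac{319}{4}\right)^{2} = \frac{101761}{16}$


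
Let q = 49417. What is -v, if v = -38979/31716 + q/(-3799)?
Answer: 190598977/13387676 ≈ 14.237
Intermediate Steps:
v = -190598977/13387676 (v = -38979/31716 + 49417/(-3799) = -38979*1/31716 + 49417*(-1/3799) = -4331/3524 - 49417/3799 = -190598977/13387676 ≈ -14.237)
-v = -1*(-190598977/13387676) = 190598977/13387676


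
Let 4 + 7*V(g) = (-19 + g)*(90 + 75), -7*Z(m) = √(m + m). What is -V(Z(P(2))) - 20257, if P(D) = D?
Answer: -970290/49 ≈ -19802.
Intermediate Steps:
Z(m) = -√2*√m/7 (Z(m) = -√(m + m)/7 = -√2*√m/7)
V(g) = -3139/7 + 165*g/7 (V(g) = -4/7 + ((-19 + g)*(90 + 75))/7 = -4/7 + ((-19 + g)*165)/7 = -4/7 + (-3135 + 165*g)/7 = -4/7 + (-3135/7 + 165*g/7) = -3139/7 + 165*g/7)
-V(Z(P(2))) - 20257 = -(-3139/7 + 165*(-√2*√2/7)/7) - 20257 = -(-3139/7 + (165/7)*(-2/7)) - 20257 = -(-3139/7 - 330/49) - 20257 = -1*(-22303/49) - 20257 = 22303/49 - 20257 = -970290/49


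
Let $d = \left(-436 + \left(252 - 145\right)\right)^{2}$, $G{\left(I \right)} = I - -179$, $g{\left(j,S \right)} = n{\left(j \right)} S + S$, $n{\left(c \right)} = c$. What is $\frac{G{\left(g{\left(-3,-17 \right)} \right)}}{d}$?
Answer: $\frac{213}{108241} \approx 0.0019678$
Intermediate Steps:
$g{\left(j,S \right)} = S + S j$ ($g{\left(j,S \right)} = j S + S = S j + S = S + S j$)
$G{\left(I \right)} = 179 + I$ ($G{\left(I \right)} = I + 179 = 179 + I$)
$d = 108241$ ($d = \left(-436 + \left(252 - 145\right)\right)^{2} = \left(-436 + 107\right)^{2} = \left(-329\right)^{2} = 108241$)
$\frac{G{\left(g{\left(-3,-17 \right)} \right)}}{d} = \frac{179 - 17 \left(1 - 3\right)}{108241} = \left(179 - -34\right) \frac{1}{108241} = \left(179 + 34\right) \frac{1}{108241} = 213 \cdot \frac{1}{108241} = \frac{213}{108241}$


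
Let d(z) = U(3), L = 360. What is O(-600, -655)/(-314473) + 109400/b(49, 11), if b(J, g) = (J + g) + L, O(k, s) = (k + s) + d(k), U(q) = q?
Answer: 1720193602/6603933 ≈ 260.48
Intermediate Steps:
d(z) = 3
O(k, s) = 3 + k + s (O(k, s) = (k + s) + 3 = 3 + k + s)
b(J, g) = 360 + J + g (b(J, g) = (J + g) + 360 = 360 + J + g)
O(-600, -655)/(-314473) + 109400/b(49, 11) = (3 - 600 - 655)/(-314473) + 109400/(360 + 49 + 11) = -1252*(-1/314473) + 109400/420 = 1252/314473 + 109400*(1/420) = 1252/314473 + 5470/21 = 1720193602/6603933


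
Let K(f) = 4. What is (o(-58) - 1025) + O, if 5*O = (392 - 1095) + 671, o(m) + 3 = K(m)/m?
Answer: -149998/145 ≈ -1034.5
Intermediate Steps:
o(m) = -3 + 4/m
O = -32/5 (O = ((392 - 1095) + 671)/5 = (-703 + 671)/5 = (⅕)*(-32) = -32/5 ≈ -6.4000)
(o(-58) - 1025) + O = ((-3 + 4/(-58)) - 1025) - 32/5 = ((-3 + 4*(-1/58)) - 1025) - 32/5 = ((-3 - 2/29) - 1025) - 32/5 = (-89/29 - 1025) - 32/5 = -29814/29 - 32/5 = -149998/145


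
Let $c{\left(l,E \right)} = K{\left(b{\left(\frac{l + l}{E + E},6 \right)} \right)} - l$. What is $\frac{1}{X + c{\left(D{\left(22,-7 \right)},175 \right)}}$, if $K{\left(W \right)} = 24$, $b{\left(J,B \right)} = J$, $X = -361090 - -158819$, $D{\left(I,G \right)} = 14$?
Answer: $- \frac{1}{202261} \approx -4.9441 \cdot 10^{-6}$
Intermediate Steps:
$X = -202271$ ($X = -361090 + 158819 = -202271$)
$c{\left(l,E \right)} = 24 - l$
$\frac{1}{X + c{\left(D{\left(22,-7 \right)},175 \right)}} = \frac{1}{-202271 + \left(24 - 14\right)} = \frac{1}{-202271 + 10} = \frac{1}{-202261} = - \frac{1}{202261}$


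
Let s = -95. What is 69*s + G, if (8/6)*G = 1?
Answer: -26217/4 ≈ -6554.3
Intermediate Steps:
G = 3/4 (G = (3/4)*1 = 3/4 ≈ 0.75000)
69*s + G = 69*(-95) + 3/4 = -6555 + 3/4 = -26217/4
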